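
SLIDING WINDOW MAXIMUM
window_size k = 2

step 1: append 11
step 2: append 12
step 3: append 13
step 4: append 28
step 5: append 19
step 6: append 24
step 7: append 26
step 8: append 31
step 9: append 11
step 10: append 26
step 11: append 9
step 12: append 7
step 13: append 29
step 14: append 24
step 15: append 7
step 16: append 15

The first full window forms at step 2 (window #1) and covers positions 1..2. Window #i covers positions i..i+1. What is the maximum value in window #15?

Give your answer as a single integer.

Answer: 15

Derivation:
step 1: append 11 -> window=[11] (not full yet)
step 2: append 12 -> window=[11, 12] -> max=12
step 3: append 13 -> window=[12, 13] -> max=13
step 4: append 28 -> window=[13, 28] -> max=28
step 5: append 19 -> window=[28, 19] -> max=28
step 6: append 24 -> window=[19, 24] -> max=24
step 7: append 26 -> window=[24, 26] -> max=26
step 8: append 31 -> window=[26, 31] -> max=31
step 9: append 11 -> window=[31, 11] -> max=31
step 10: append 26 -> window=[11, 26] -> max=26
step 11: append 9 -> window=[26, 9] -> max=26
step 12: append 7 -> window=[9, 7] -> max=9
step 13: append 29 -> window=[7, 29] -> max=29
step 14: append 24 -> window=[29, 24] -> max=29
step 15: append 7 -> window=[24, 7] -> max=24
step 16: append 15 -> window=[7, 15] -> max=15
Window #15 max = 15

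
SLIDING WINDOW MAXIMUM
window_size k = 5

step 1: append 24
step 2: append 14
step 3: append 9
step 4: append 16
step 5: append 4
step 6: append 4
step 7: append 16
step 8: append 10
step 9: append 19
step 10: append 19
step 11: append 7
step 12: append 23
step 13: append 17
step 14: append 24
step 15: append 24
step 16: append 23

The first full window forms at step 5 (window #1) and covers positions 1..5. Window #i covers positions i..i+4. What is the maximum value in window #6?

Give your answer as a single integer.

step 1: append 24 -> window=[24] (not full yet)
step 2: append 14 -> window=[24, 14] (not full yet)
step 3: append 9 -> window=[24, 14, 9] (not full yet)
step 4: append 16 -> window=[24, 14, 9, 16] (not full yet)
step 5: append 4 -> window=[24, 14, 9, 16, 4] -> max=24
step 6: append 4 -> window=[14, 9, 16, 4, 4] -> max=16
step 7: append 16 -> window=[9, 16, 4, 4, 16] -> max=16
step 8: append 10 -> window=[16, 4, 4, 16, 10] -> max=16
step 9: append 19 -> window=[4, 4, 16, 10, 19] -> max=19
step 10: append 19 -> window=[4, 16, 10, 19, 19] -> max=19
Window #6 max = 19

Answer: 19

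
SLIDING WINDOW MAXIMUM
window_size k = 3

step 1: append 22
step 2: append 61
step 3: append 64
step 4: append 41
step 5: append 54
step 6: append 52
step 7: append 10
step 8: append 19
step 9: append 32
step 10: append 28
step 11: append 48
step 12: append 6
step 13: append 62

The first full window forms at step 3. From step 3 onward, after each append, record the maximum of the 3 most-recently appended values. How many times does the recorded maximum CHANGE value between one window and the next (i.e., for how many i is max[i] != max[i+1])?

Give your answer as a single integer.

Answer: 5

Derivation:
step 1: append 22 -> window=[22] (not full yet)
step 2: append 61 -> window=[22, 61] (not full yet)
step 3: append 64 -> window=[22, 61, 64] -> max=64
step 4: append 41 -> window=[61, 64, 41] -> max=64
step 5: append 54 -> window=[64, 41, 54] -> max=64
step 6: append 52 -> window=[41, 54, 52] -> max=54
step 7: append 10 -> window=[54, 52, 10] -> max=54
step 8: append 19 -> window=[52, 10, 19] -> max=52
step 9: append 32 -> window=[10, 19, 32] -> max=32
step 10: append 28 -> window=[19, 32, 28] -> max=32
step 11: append 48 -> window=[32, 28, 48] -> max=48
step 12: append 6 -> window=[28, 48, 6] -> max=48
step 13: append 62 -> window=[48, 6, 62] -> max=62
Recorded maximums: 64 64 64 54 54 52 32 32 48 48 62
Changes between consecutive maximums: 5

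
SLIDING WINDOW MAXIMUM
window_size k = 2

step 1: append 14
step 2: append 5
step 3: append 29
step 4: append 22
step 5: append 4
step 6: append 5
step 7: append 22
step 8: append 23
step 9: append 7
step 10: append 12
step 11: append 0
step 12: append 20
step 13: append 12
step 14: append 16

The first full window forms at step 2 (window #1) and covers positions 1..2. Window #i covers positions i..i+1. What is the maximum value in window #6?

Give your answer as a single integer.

Answer: 22

Derivation:
step 1: append 14 -> window=[14] (not full yet)
step 2: append 5 -> window=[14, 5] -> max=14
step 3: append 29 -> window=[5, 29] -> max=29
step 4: append 22 -> window=[29, 22] -> max=29
step 5: append 4 -> window=[22, 4] -> max=22
step 6: append 5 -> window=[4, 5] -> max=5
step 7: append 22 -> window=[5, 22] -> max=22
Window #6 max = 22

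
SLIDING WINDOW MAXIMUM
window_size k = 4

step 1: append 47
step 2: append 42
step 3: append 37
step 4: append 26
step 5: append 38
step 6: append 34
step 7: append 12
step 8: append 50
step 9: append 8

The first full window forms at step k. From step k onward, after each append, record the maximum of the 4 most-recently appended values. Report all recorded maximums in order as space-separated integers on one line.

Answer: 47 42 38 38 50 50

Derivation:
step 1: append 47 -> window=[47] (not full yet)
step 2: append 42 -> window=[47, 42] (not full yet)
step 3: append 37 -> window=[47, 42, 37] (not full yet)
step 4: append 26 -> window=[47, 42, 37, 26] -> max=47
step 5: append 38 -> window=[42, 37, 26, 38] -> max=42
step 6: append 34 -> window=[37, 26, 38, 34] -> max=38
step 7: append 12 -> window=[26, 38, 34, 12] -> max=38
step 8: append 50 -> window=[38, 34, 12, 50] -> max=50
step 9: append 8 -> window=[34, 12, 50, 8] -> max=50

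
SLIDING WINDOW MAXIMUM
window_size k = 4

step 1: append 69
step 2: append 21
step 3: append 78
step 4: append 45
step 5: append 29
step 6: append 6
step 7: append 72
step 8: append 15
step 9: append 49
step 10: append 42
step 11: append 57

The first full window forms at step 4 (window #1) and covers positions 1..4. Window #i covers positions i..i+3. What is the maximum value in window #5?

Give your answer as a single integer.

step 1: append 69 -> window=[69] (not full yet)
step 2: append 21 -> window=[69, 21] (not full yet)
step 3: append 78 -> window=[69, 21, 78] (not full yet)
step 4: append 45 -> window=[69, 21, 78, 45] -> max=78
step 5: append 29 -> window=[21, 78, 45, 29] -> max=78
step 6: append 6 -> window=[78, 45, 29, 6] -> max=78
step 7: append 72 -> window=[45, 29, 6, 72] -> max=72
step 8: append 15 -> window=[29, 6, 72, 15] -> max=72
Window #5 max = 72

Answer: 72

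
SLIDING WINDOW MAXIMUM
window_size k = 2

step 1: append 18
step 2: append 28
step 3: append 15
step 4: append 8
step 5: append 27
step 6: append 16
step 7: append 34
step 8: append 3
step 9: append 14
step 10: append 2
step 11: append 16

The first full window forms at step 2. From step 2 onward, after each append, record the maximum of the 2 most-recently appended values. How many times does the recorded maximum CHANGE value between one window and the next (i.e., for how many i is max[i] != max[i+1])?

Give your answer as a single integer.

step 1: append 18 -> window=[18] (not full yet)
step 2: append 28 -> window=[18, 28] -> max=28
step 3: append 15 -> window=[28, 15] -> max=28
step 4: append 8 -> window=[15, 8] -> max=15
step 5: append 27 -> window=[8, 27] -> max=27
step 6: append 16 -> window=[27, 16] -> max=27
step 7: append 34 -> window=[16, 34] -> max=34
step 8: append 3 -> window=[34, 3] -> max=34
step 9: append 14 -> window=[3, 14] -> max=14
step 10: append 2 -> window=[14, 2] -> max=14
step 11: append 16 -> window=[2, 16] -> max=16
Recorded maximums: 28 28 15 27 27 34 34 14 14 16
Changes between consecutive maximums: 5

Answer: 5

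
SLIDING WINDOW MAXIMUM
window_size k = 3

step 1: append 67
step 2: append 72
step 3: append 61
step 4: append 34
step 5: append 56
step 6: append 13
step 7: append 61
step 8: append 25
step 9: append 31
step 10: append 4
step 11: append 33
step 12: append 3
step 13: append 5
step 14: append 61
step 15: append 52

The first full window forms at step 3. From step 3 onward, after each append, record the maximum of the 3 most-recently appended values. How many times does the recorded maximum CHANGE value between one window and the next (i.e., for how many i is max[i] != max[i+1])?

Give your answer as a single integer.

step 1: append 67 -> window=[67] (not full yet)
step 2: append 72 -> window=[67, 72] (not full yet)
step 3: append 61 -> window=[67, 72, 61] -> max=72
step 4: append 34 -> window=[72, 61, 34] -> max=72
step 5: append 56 -> window=[61, 34, 56] -> max=61
step 6: append 13 -> window=[34, 56, 13] -> max=56
step 7: append 61 -> window=[56, 13, 61] -> max=61
step 8: append 25 -> window=[13, 61, 25] -> max=61
step 9: append 31 -> window=[61, 25, 31] -> max=61
step 10: append 4 -> window=[25, 31, 4] -> max=31
step 11: append 33 -> window=[31, 4, 33] -> max=33
step 12: append 3 -> window=[4, 33, 3] -> max=33
step 13: append 5 -> window=[33, 3, 5] -> max=33
step 14: append 61 -> window=[3, 5, 61] -> max=61
step 15: append 52 -> window=[5, 61, 52] -> max=61
Recorded maximums: 72 72 61 56 61 61 61 31 33 33 33 61 61
Changes between consecutive maximums: 6

Answer: 6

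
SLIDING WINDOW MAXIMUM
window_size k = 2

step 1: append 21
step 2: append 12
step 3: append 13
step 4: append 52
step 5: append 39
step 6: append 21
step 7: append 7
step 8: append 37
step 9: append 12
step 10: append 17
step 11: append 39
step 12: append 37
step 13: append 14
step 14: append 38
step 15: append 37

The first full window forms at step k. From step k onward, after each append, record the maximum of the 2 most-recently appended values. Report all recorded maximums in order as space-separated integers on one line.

step 1: append 21 -> window=[21] (not full yet)
step 2: append 12 -> window=[21, 12] -> max=21
step 3: append 13 -> window=[12, 13] -> max=13
step 4: append 52 -> window=[13, 52] -> max=52
step 5: append 39 -> window=[52, 39] -> max=52
step 6: append 21 -> window=[39, 21] -> max=39
step 7: append 7 -> window=[21, 7] -> max=21
step 8: append 37 -> window=[7, 37] -> max=37
step 9: append 12 -> window=[37, 12] -> max=37
step 10: append 17 -> window=[12, 17] -> max=17
step 11: append 39 -> window=[17, 39] -> max=39
step 12: append 37 -> window=[39, 37] -> max=39
step 13: append 14 -> window=[37, 14] -> max=37
step 14: append 38 -> window=[14, 38] -> max=38
step 15: append 37 -> window=[38, 37] -> max=38

Answer: 21 13 52 52 39 21 37 37 17 39 39 37 38 38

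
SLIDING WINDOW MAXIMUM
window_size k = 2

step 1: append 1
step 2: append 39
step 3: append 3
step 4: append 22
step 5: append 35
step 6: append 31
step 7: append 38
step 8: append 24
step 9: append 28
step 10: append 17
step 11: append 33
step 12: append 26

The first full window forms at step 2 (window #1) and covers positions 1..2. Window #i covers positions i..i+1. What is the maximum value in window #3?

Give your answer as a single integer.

Answer: 22

Derivation:
step 1: append 1 -> window=[1] (not full yet)
step 2: append 39 -> window=[1, 39] -> max=39
step 3: append 3 -> window=[39, 3] -> max=39
step 4: append 22 -> window=[3, 22] -> max=22
Window #3 max = 22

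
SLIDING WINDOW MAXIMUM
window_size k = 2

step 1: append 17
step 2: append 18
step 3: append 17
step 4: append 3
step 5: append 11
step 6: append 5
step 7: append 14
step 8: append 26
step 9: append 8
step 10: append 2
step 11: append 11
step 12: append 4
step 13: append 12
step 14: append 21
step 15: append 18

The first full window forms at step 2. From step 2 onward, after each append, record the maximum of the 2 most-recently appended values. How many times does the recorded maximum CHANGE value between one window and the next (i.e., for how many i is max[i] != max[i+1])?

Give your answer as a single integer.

Answer: 8

Derivation:
step 1: append 17 -> window=[17] (not full yet)
step 2: append 18 -> window=[17, 18] -> max=18
step 3: append 17 -> window=[18, 17] -> max=18
step 4: append 3 -> window=[17, 3] -> max=17
step 5: append 11 -> window=[3, 11] -> max=11
step 6: append 5 -> window=[11, 5] -> max=11
step 7: append 14 -> window=[5, 14] -> max=14
step 8: append 26 -> window=[14, 26] -> max=26
step 9: append 8 -> window=[26, 8] -> max=26
step 10: append 2 -> window=[8, 2] -> max=8
step 11: append 11 -> window=[2, 11] -> max=11
step 12: append 4 -> window=[11, 4] -> max=11
step 13: append 12 -> window=[4, 12] -> max=12
step 14: append 21 -> window=[12, 21] -> max=21
step 15: append 18 -> window=[21, 18] -> max=21
Recorded maximums: 18 18 17 11 11 14 26 26 8 11 11 12 21 21
Changes between consecutive maximums: 8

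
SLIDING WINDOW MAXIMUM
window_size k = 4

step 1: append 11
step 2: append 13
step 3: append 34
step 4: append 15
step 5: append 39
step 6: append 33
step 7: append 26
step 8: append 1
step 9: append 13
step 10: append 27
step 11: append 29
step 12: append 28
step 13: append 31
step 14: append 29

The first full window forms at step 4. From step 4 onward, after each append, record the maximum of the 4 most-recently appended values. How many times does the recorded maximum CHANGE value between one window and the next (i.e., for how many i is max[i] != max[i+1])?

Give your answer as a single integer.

step 1: append 11 -> window=[11] (not full yet)
step 2: append 13 -> window=[11, 13] (not full yet)
step 3: append 34 -> window=[11, 13, 34] (not full yet)
step 4: append 15 -> window=[11, 13, 34, 15] -> max=34
step 5: append 39 -> window=[13, 34, 15, 39] -> max=39
step 6: append 33 -> window=[34, 15, 39, 33] -> max=39
step 7: append 26 -> window=[15, 39, 33, 26] -> max=39
step 8: append 1 -> window=[39, 33, 26, 1] -> max=39
step 9: append 13 -> window=[33, 26, 1, 13] -> max=33
step 10: append 27 -> window=[26, 1, 13, 27] -> max=27
step 11: append 29 -> window=[1, 13, 27, 29] -> max=29
step 12: append 28 -> window=[13, 27, 29, 28] -> max=29
step 13: append 31 -> window=[27, 29, 28, 31] -> max=31
step 14: append 29 -> window=[29, 28, 31, 29] -> max=31
Recorded maximums: 34 39 39 39 39 33 27 29 29 31 31
Changes between consecutive maximums: 5

Answer: 5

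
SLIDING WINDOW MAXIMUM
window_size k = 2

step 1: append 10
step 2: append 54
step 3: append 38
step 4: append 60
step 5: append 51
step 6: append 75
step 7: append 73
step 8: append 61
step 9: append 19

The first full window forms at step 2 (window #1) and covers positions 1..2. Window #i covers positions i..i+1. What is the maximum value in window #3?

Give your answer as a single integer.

step 1: append 10 -> window=[10] (not full yet)
step 2: append 54 -> window=[10, 54] -> max=54
step 3: append 38 -> window=[54, 38] -> max=54
step 4: append 60 -> window=[38, 60] -> max=60
Window #3 max = 60

Answer: 60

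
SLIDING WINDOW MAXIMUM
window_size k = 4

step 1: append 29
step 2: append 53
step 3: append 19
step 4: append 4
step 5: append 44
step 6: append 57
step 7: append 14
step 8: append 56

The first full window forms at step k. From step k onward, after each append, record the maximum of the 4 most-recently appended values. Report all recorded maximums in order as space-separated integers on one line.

step 1: append 29 -> window=[29] (not full yet)
step 2: append 53 -> window=[29, 53] (not full yet)
step 3: append 19 -> window=[29, 53, 19] (not full yet)
step 4: append 4 -> window=[29, 53, 19, 4] -> max=53
step 5: append 44 -> window=[53, 19, 4, 44] -> max=53
step 6: append 57 -> window=[19, 4, 44, 57] -> max=57
step 7: append 14 -> window=[4, 44, 57, 14] -> max=57
step 8: append 56 -> window=[44, 57, 14, 56] -> max=57

Answer: 53 53 57 57 57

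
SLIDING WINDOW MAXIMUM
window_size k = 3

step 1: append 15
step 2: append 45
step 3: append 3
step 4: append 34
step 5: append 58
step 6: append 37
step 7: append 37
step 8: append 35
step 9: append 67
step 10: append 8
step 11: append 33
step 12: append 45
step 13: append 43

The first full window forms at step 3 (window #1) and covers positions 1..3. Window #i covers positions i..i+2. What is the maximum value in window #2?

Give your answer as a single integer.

step 1: append 15 -> window=[15] (not full yet)
step 2: append 45 -> window=[15, 45] (not full yet)
step 3: append 3 -> window=[15, 45, 3] -> max=45
step 4: append 34 -> window=[45, 3, 34] -> max=45
Window #2 max = 45

Answer: 45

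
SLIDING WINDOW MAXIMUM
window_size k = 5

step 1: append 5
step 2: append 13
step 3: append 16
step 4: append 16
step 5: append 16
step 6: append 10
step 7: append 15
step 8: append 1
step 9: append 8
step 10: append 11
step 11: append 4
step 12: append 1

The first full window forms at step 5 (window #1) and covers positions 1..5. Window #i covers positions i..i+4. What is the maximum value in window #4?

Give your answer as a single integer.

step 1: append 5 -> window=[5] (not full yet)
step 2: append 13 -> window=[5, 13] (not full yet)
step 3: append 16 -> window=[5, 13, 16] (not full yet)
step 4: append 16 -> window=[5, 13, 16, 16] (not full yet)
step 5: append 16 -> window=[5, 13, 16, 16, 16] -> max=16
step 6: append 10 -> window=[13, 16, 16, 16, 10] -> max=16
step 7: append 15 -> window=[16, 16, 16, 10, 15] -> max=16
step 8: append 1 -> window=[16, 16, 10, 15, 1] -> max=16
Window #4 max = 16

Answer: 16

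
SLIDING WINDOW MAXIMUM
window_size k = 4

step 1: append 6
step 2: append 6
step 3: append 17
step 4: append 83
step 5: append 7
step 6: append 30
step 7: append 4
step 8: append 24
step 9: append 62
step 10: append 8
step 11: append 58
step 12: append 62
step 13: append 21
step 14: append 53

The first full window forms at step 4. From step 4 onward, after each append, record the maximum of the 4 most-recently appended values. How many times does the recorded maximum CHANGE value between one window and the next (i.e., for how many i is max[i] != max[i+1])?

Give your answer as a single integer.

Answer: 2

Derivation:
step 1: append 6 -> window=[6] (not full yet)
step 2: append 6 -> window=[6, 6] (not full yet)
step 3: append 17 -> window=[6, 6, 17] (not full yet)
step 4: append 83 -> window=[6, 6, 17, 83] -> max=83
step 5: append 7 -> window=[6, 17, 83, 7] -> max=83
step 6: append 30 -> window=[17, 83, 7, 30] -> max=83
step 7: append 4 -> window=[83, 7, 30, 4] -> max=83
step 8: append 24 -> window=[7, 30, 4, 24] -> max=30
step 9: append 62 -> window=[30, 4, 24, 62] -> max=62
step 10: append 8 -> window=[4, 24, 62, 8] -> max=62
step 11: append 58 -> window=[24, 62, 8, 58] -> max=62
step 12: append 62 -> window=[62, 8, 58, 62] -> max=62
step 13: append 21 -> window=[8, 58, 62, 21] -> max=62
step 14: append 53 -> window=[58, 62, 21, 53] -> max=62
Recorded maximums: 83 83 83 83 30 62 62 62 62 62 62
Changes between consecutive maximums: 2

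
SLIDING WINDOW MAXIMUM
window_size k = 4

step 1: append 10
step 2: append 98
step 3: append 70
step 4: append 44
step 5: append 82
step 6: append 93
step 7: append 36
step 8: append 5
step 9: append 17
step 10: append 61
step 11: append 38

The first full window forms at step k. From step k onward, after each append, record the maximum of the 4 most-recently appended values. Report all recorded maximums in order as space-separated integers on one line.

Answer: 98 98 93 93 93 93 61 61

Derivation:
step 1: append 10 -> window=[10] (not full yet)
step 2: append 98 -> window=[10, 98] (not full yet)
step 3: append 70 -> window=[10, 98, 70] (not full yet)
step 4: append 44 -> window=[10, 98, 70, 44] -> max=98
step 5: append 82 -> window=[98, 70, 44, 82] -> max=98
step 6: append 93 -> window=[70, 44, 82, 93] -> max=93
step 7: append 36 -> window=[44, 82, 93, 36] -> max=93
step 8: append 5 -> window=[82, 93, 36, 5] -> max=93
step 9: append 17 -> window=[93, 36, 5, 17] -> max=93
step 10: append 61 -> window=[36, 5, 17, 61] -> max=61
step 11: append 38 -> window=[5, 17, 61, 38] -> max=61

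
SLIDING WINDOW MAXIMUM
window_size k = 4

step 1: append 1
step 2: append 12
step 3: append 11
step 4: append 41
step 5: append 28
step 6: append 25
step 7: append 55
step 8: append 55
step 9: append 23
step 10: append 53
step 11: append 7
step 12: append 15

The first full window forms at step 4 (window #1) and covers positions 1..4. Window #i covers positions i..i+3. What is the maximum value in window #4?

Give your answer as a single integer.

Answer: 55

Derivation:
step 1: append 1 -> window=[1] (not full yet)
step 2: append 12 -> window=[1, 12] (not full yet)
step 3: append 11 -> window=[1, 12, 11] (not full yet)
step 4: append 41 -> window=[1, 12, 11, 41] -> max=41
step 5: append 28 -> window=[12, 11, 41, 28] -> max=41
step 6: append 25 -> window=[11, 41, 28, 25] -> max=41
step 7: append 55 -> window=[41, 28, 25, 55] -> max=55
Window #4 max = 55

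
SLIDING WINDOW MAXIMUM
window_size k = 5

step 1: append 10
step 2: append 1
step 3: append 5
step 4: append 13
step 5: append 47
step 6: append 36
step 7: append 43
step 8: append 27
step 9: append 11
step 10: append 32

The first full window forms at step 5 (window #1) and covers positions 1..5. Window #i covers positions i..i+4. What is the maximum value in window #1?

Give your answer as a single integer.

step 1: append 10 -> window=[10] (not full yet)
step 2: append 1 -> window=[10, 1] (not full yet)
step 3: append 5 -> window=[10, 1, 5] (not full yet)
step 4: append 13 -> window=[10, 1, 5, 13] (not full yet)
step 5: append 47 -> window=[10, 1, 5, 13, 47] -> max=47
Window #1 max = 47

Answer: 47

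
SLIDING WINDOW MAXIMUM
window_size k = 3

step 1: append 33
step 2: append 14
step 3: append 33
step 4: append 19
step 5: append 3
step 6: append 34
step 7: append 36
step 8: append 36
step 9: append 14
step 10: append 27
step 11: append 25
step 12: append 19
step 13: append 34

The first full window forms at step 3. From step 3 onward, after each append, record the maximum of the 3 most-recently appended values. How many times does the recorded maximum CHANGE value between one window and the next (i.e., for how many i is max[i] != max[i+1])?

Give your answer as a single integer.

step 1: append 33 -> window=[33] (not full yet)
step 2: append 14 -> window=[33, 14] (not full yet)
step 3: append 33 -> window=[33, 14, 33] -> max=33
step 4: append 19 -> window=[14, 33, 19] -> max=33
step 5: append 3 -> window=[33, 19, 3] -> max=33
step 6: append 34 -> window=[19, 3, 34] -> max=34
step 7: append 36 -> window=[3, 34, 36] -> max=36
step 8: append 36 -> window=[34, 36, 36] -> max=36
step 9: append 14 -> window=[36, 36, 14] -> max=36
step 10: append 27 -> window=[36, 14, 27] -> max=36
step 11: append 25 -> window=[14, 27, 25] -> max=27
step 12: append 19 -> window=[27, 25, 19] -> max=27
step 13: append 34 -> window=[25, 19, 34] -> max=34
Recorded maximums: 33 33 33 34 36 36 36 36 27 27 34
Changes between consecutive maximums: 4

Answer: 4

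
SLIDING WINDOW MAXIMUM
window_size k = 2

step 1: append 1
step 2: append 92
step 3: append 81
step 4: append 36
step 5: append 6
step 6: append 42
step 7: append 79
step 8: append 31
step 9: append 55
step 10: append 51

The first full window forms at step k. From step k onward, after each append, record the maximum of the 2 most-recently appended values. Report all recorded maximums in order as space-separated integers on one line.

step 1: append 1 -> window=[1] (not full yet)
step 2: append 92 -> window=[1, 92] -> max=92
step 3: append 81 -> window=[92, 81] -> max=92
step 4: append 36 -> window=[81, 36] -> max=81
step 5: append 6 -> window=[36, 6] -> max=36
step 6: append 42 -> window=[6, 42] -> max=42
step 7: append 79 -> window=[42, 79] -> max=79
step 8: append 31 -> window=[79, 31] -> max=79
step 9: append 55 -> window=[31, 55] -> max=55
step 10: append 51 -> window=[55, 51] -> max=55

Answer: 92 92 81 36 42 79 79 55 55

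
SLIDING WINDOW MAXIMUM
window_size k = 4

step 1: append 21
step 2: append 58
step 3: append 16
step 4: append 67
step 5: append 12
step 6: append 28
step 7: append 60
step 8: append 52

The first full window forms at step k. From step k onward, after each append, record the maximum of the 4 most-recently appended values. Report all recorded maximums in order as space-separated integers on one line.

step 1: append 21 -> window=[21] (not full yet)
step 2: append 58 -> window=[21, 58] (not full yet)
step 3: append 16 -> window=[21, 58, 16] (not full yet)
step 4: append 67 -> window=[21, 58, 16, 67] -> max=67
step 5: append 12 -> window=[58, 16, 67, 12] -> max=67
step 6: append 28 -> window=[16, 67, 12, 28] -> max=67
step 7: append 60 -> window=[67, 12, 28, 60] -> max=67
step 8: append 52 -> window=[12, 28, 60, 52] -> max=60

Answer: 67 67 67 67 60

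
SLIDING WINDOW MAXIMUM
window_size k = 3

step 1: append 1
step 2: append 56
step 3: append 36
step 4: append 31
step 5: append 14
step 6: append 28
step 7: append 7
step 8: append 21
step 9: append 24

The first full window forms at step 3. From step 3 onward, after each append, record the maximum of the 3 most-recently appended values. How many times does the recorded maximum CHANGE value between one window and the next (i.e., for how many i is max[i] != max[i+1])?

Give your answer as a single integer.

Answer: 4

Derivation:
step 1: append 1 -> window=[1] (not full yet)
step 2: append 56 -> window=[1, 56] (not full yet)
step 3: append 36 -> window=[1, 56, 36] -> max=56
step 4: append 31 -> window=[56, 36, 31] -> max=56
step 5: append 14 -> window=[36, 31, 14] -> max=36
step 6: append 28 -> window=[31, 14, 28] -> max=31
step 7: append 7 -> window=[14, 28, 7] -> max=28
step 8: append 21 -> window=[28, 7, 21] -> max=28
step 9: append 24 -> window=[7, 21, 24] -> max=24
Recorded maximums: 56 56 36 31 28 28 24
Changes between consecutive maximums: 4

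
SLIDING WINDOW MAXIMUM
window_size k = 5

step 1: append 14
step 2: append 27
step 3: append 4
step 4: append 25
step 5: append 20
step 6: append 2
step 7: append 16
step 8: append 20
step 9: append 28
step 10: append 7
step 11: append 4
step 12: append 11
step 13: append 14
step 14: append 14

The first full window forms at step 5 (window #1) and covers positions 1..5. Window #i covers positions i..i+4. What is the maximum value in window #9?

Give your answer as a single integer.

Answer: 28

Derivation:
step 1: append 14 -> window=[14] (not full yet)
step 2: append 27 -> window=[14, 27] (not full yet)
step 3: append 4 -> window=[14, 27, 4] (not full yet)
step 4: append 25 -> window=[14, 27, 4, 25] (not full yet)
step 5: append 20 -> window=[14, 27, 4, 25, 20] -> max=27
step 6: append 2 -> window=[27, 4, 25, 20, 2] -> max=27
step 7: append 16 -> window=[4, 25, 20, 2, 16] -> max=25
step 8: append 20 -> window=[25, 20, 2, 16, 20] -> max=25
step 9: append 28 -> window=[20, 2, 16, 20, 28] -> max=28
step 10: append 7 -> window=[2, 16, 20, 28, 7] -> max=28
step 11: append 4 -> window=[16, 20, 28, 7, 4] -> max=28
step 12: append 11 -> window=[20, 28, 7, 4, 11] -> max=28
step 13: append 14 -> window=[28, 7, 4, 11, 14] -> max=28
Window #9 max = 28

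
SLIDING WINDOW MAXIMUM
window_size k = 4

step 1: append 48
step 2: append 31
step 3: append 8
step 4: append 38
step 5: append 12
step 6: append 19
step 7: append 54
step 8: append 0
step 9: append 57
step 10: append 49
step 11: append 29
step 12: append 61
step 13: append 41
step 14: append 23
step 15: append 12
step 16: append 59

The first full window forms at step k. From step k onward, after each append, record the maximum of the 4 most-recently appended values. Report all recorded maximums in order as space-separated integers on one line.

step 1: append 48 -> window=[48] (not full yet)
step 2: append 31 -> window=[48, 31] (not full yet)
step 3: append 8 -> window=[48, 31, 8] (not full yet)
step 4: append 38 -> window=[48, 31, 8, 38] -> max=48
step 5: append 12 -> window=[31, 8, 38, 12] -> max=38
step 6: append 19 -> window=[8, 38, 12, 19] -> max=38
step 7: append 54 -> window=[38, 12, 19, 54] -> max=54
step 8: append 0 -> window=[12, 19, 54, 0] -> max=54
step 9: append 57 -> window=[19, 54, 0, 57] -> max=57
step 10: append 49 -> window=[54, 0, 57, 49] -> max=57
step 11: append 29 -> window=[0, 57, 49, 29] -> max=57
step 12: append 61 -> window=[57, 49, 29, 61] -> max=61
step 13: append 41 -> window=[49, 29, 61, 41] -> max=61
step 14: append 23 -> window=[29, 61, 41, 23] -> max=61
step 15: append 12 -> window=[61, 41, 23, 12] -> max=61
step 16: append 59 -> window=[41, 23, 12, 59] -> max=59

Answer: 48 38 38 54 54 57 57 57 61 61 61 61 59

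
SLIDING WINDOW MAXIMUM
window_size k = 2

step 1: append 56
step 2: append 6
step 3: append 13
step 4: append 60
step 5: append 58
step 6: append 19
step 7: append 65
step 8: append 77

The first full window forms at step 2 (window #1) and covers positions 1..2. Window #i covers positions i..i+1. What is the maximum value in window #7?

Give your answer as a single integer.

Answer: 77

Derivation:
step 1: append 56 -> window=[56] (not full yet)
step 2: append 6 -> window=[56, 6] -> max=56
step 3: append 13 -> window=[6, 13] -> max=13
step 4: append 60 -> window=[13, 60] -> max=60
step 5: append 58 -> window=[60, 58] -> max=60
step 6: append 19 -> window=[58, 19] -> max=58
step 7: append 65 -> window=[19, 65] -> max=65
step 8: append 77 -> window=[65, 77] -> max=77
Window #7 max = 77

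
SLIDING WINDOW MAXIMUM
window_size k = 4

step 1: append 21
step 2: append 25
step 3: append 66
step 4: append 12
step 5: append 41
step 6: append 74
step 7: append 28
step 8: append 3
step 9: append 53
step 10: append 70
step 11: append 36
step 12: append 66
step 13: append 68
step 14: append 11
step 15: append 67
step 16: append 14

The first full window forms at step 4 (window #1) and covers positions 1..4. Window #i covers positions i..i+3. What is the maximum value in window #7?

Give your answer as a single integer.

Answer: 70

Derivation:
step 1: append 21 -> window=[21] (not full yet)
step 2: append 25 -> window=[21, 25] (not full yet)
step 3: append 66 -> window=[21, 25, 66] (not full yet)
step 4: append 12 -> window=[21, 25, 66, 12] -> max=66
step 5: append 41 -> window=[25, 66, 12, 41] -> max=66
step 6: append 74 -> window=[66, 12, 41, 74] -> max=74
step 7: append 28 -> window=[12, 41, 74, 28] -> max=74
step 8: append 3 -> window=[41, 74, 28, 3] -> max=74
step 9: append 53 -> window=[74, 28, 3, 53] -> max=74
step 10: append 70 -> window=[28, 3, 53, 70] -> max=70
Window #7 max = 70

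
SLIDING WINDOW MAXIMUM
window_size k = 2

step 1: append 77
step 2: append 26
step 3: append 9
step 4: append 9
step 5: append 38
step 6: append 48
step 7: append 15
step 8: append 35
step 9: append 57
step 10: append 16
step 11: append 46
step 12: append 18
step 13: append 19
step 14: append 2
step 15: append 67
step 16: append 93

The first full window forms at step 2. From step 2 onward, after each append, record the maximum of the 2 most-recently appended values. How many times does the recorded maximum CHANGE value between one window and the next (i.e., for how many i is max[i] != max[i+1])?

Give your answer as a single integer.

Answer: 10

Derivation:
step 1: append 77 -> window=[77] (not full yet)
step 2: append 26 -> window=[77, 26] -> max=77
step 3: append 9 -> window=[26, 9] -> max=26
step 4: append 9 -> window=[9, 9] -> max=9
step 5: append 38 -> window=[9, 38] -> max=38
step 6: append 48 -> window=[38, 48] -> max=48
step 7: append 15 -> window=[48, 15] -> max=48
step 8: append 35 -> window=[15, 35] -> max=35
step 9: append 57 -> window=[35, 57] -> max=57
step 10: append 16 -> window=[57, 16] -> max=57
step 11: append 46 -> window=[16, 46] -> max=46
step 12: append 18 -> window=[46, 18] -> max=46
step 13: append 19 -> window=[18, 19] -> max=19
step 14: append 2 -> window=[19, 2] -> max=19
step 15: append 67 -> window=[2, 67] -> max=67
step 16: append 93 -> window=[67, 93] -> max=93
Recorded maximums: 77 26 9 38 48 48 35 57 57 46 46 19 19 67 93
Changes between consecutive maximums: 10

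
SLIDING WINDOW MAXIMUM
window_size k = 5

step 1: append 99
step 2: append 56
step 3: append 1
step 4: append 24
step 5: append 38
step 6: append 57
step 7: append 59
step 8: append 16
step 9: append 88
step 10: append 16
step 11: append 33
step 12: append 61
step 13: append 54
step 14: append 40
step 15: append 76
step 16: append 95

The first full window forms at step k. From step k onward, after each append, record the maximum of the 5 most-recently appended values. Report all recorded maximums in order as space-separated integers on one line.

step 1: append 99 -> window=[99] (not full yet)
step 2: append 56 -> window=[99, 56] (not full yet)
step 3: append 1 -> window=[99, 56, 1] (not full yet)
step 4: append 24 -> window=[99, 56, 1, 24] (not full yet)
step 5: append 38 -> window=[99, 56, 1, 24, 38] -> max=99
step 6: append 57 -> window=[56, 1, 24, 38, 57] -> max=57
step 7: append 59 -> window=[1, 24, 38, 57, 59] -> max=59
step 8: append 16 -> window=[24, 38, 57, 59, 16] -> max=59
step 9: append 88 -> window=[38, 57, 59, 16, 88] -> max=88
step 10: append 16 -> window=[57, 59, 16, 88, 16] -> max=88
step 11: append 33 -> window=[59, 16, 88, 16, 33] -> max=88
step 12: append 61 -> window=[16, 88, 16, 33, 61] -> max=88
step 13: append 54 -> window=[88, 16, 33, 61, 54] -> max=88
step 14: append 40 -> window=[16, 33, 61, 54, 40] -> max=61
step 15: append 76 -> window=[33, 61, 54, 40, 76] -> max=76
step 16: append 95 -> window=[61, 54, 40, 76, 95] -> max=95

Answer: 99 57 59 59 88 88 88 88 88 61 76 95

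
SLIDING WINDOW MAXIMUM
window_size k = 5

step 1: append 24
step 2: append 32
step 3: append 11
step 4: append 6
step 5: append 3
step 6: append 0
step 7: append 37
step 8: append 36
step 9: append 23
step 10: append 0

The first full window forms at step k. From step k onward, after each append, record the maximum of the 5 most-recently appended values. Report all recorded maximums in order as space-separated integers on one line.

Answer: 32 32 37 37 37 37

Derivation:
step 1: append 24 -> window=[24] (not full yet)
step 2: append 32 -> window=[24, 32] (not full yet)
step 3: append 11 -> window=[24, 32, 11] (not full yet)
step 4: append 6 -> window=[24, 32, 11, 6] (not full yet)
step 5: append 3 -> window=[24, 32, 11, 6, 3] -> max=32
step 6: append 0 -> window=[32, 11, 6, 3, 0] -> max=32
step 7: append 37 -> window=[11, 6, 3, 0, 37] -> max=37
step 8: append 36 -> window=[6, 3, 0, 37, 36] -> max=37
step 9: append 23 -> window=[3, 0, 37, 36, 23] -> max=37
step 10: append 0 -> window=[0, 37, 36, 23, 0] -> max=37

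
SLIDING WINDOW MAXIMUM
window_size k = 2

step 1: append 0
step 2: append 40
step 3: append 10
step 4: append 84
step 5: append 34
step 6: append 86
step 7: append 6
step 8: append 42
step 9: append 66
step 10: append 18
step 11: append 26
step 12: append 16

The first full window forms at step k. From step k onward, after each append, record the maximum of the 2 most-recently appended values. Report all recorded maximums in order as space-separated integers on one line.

Answer: 40 40 84 84 86 86 42 66 66 26 26

Derivation:
step 1: append 0 -> window=[0] (not full yet)
step 2: append 40 -> window=[0, 40] -> max=40
step 3: append 10 -> window=[40, 10] -> max=40
step 4: append 84 -> window=[10, 84] -> max=84
step 5: append 34 -> window=[84, 34] -> max=84
step 6: append 86 -> window=[34, 86] -> max=86
step 7: append 6 -> window=[86, 6] -> max=86
step 8: append 42 -> window=[6, 42] -> max=42
step 9: append 66 -> window=[42, 66] -> max=66
step 10: append 18 -> window=[66, 18] -> max=66
step 11: append 26 -> window=[18, 26] -> max=26
step 12: append 16 -> window=[26, 16] -> max=26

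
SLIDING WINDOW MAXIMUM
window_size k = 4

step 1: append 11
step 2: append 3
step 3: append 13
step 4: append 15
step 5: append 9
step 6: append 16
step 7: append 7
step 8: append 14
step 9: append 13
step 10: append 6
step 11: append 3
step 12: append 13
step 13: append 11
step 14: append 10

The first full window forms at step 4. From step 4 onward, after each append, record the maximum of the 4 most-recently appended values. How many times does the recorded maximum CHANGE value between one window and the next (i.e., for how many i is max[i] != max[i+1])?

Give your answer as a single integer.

step 1: append 11 -> window=[11] (not full yet)
step 2: append 3 -> window=[11, 3] (not full yet)
step 3: append 13 -> window=[11, 3, 13] (not full yet)
step 4: append 15 -> window=[11, 3, 13, 15] -> max=15
step 5: append 9 -> window=[3, 13, 15, 9] -> max=15
step 6: append 16 -> window=[13, 15, 9, 16] -> max=16
step 7: append 7 -> window=[15, 9, 16, 7] -> max=16
step 8: append 14 -> window=[9, 16, 7, 14] -> max=16
step 9: append 13 -> window=[16, 7, 14, 13] -> max=16
step 10: append 6 -> window=[7, 14, 13, 6] -> max=14
step 11: append 3 -> window=[14, 13, 6, 3] -> max=14
step 12: append 13 -> window=[13, 6, 3, 13] -> max=13
step 13: append 11 -> window=[6, 3, 13, 11] -> max=13
step 14: append 10 -> window=[3, 13, 11, 10] -> max=13
Recorded maximums: 15 15 16 16 16 16 14 14 13 13 13
Changes between consecutive maximums: 3

Answer: 3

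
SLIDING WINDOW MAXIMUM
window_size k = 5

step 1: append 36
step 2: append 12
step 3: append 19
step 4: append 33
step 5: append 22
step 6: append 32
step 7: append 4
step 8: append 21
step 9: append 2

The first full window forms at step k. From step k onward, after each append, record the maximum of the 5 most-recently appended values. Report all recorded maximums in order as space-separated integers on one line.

step 1: append 36 -> window=[36] (not full yet)
step 2: append 12 -> window=[36, 12] (not full yet)
step 3: append 19 -> window=[36, 12, 19] (not full yet)
step 4: append 33 -> window=[36, 12, 19, 33] (not full yet)
step 5: append 22 -> window=[36, 12, 19, 33, 22] -> max=36
step 6: append 32 -> window=[12, 19, 33, 22, 32] -> max=33
step 7: append 4 -> window=[19, 33, 22, 32, 4] -> max=33
step 8: append 21 -> window=[33, 22, 32, 4, 21] -> max=33
step 9: append 2 -> window=[22, 32, 4, 21, 2] -> max=32

Answer: 36 33 33 33 32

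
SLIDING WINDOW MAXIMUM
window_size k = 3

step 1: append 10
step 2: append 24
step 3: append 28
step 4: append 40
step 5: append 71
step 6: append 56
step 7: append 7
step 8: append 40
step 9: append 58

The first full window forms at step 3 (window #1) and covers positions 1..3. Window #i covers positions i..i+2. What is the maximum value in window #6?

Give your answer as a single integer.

Answer: 56

Derivation:
step 1: append 10 -> window=[10] (not full yet)
step 2: append 24 -> window=[10, 24] (not full yet)
step 3: append 28 -> window=[10, 24, 28] -> max=28
step 4: append 40 -> window=[24, 28, 40] -> max=40
step 5: append 71 -> window=[28, 40, 71] -> max=71
step 6: append 56 -> window=[40, 71, 56] -> max=71
step 7: append 7 -> window=[71, 56, 7] -> max=71
step 8: append 40 -> window=[56, 7, 40] -> max=56
Window #6 max = 56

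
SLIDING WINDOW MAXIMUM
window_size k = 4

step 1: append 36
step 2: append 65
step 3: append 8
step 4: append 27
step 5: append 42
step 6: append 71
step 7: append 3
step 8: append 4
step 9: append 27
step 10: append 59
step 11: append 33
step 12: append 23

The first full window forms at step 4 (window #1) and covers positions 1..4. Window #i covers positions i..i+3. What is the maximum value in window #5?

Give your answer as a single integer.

Answer: 71

Derivation:
step 1: append 36 -> window=[36] (not full yet)
step 2: append 65 -> window=[36, 65] (not full yet)
step 3: append 8 -> window=[36, 65, 8] (not full yet)
step 4: append 27 -> window=[36, 65, 8, 27] -> max=65
step 5: append 42 -> window=[65, 8, 27, 42] -> max=65
step 6: append 71 -> window=[8, 27, 42, 71] -> max=71
step 7: append 3 -> window=[27, 42, 71, 3] -> max=71
step 8: append 4 -> window=[42, 71, 3, 4] -> max=71
Window #5 max = 71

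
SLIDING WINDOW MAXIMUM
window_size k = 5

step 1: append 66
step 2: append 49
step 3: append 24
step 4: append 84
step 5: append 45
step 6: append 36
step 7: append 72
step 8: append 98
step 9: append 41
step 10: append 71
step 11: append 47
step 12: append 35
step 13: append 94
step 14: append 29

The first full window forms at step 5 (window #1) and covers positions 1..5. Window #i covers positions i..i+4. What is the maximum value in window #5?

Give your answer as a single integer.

step 1: append 66 -> window=[66] (not full yet)
step 2: append 49 -> window=[66, 49] (not full yet)
step 3: append 24 -> window=[66, 49, 24] (not full yet)
step 4: append 84 -> window=[66, 49, 24, 84] (not full yet)
step 5: append 45 -> window=[66, 49, 24, 84, 45] -> max=84
step 6: append 36 -> window=[49, 24, 84, 45, 36] -> max=84
step 7: append 72 -> window=[24, 84, 45, 36, 72] -> max=84
step 8: append 98 -> window=[84, 45, 36, 72, 98] -> max=98
step 9: append 41 -> window=[45, 36, 72, 98, 41] -> max=98
Window #5 max = 98

Answer: 98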